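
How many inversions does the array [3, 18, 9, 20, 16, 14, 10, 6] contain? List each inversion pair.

Finding inversions in [3, 18, 9, 20, 16, 14, 10, 6]:

(1, 2): arr[1]=18 > arr[2]=9
(1, 4): arr[1]=18 > arr[4]=16
(1, 5): arr[1]=18 > arr[5]=14
(1, 6): arr[1]=18 > arr[6]=10
(1, 7): arr[1]=18 > arr[7]=6
(2, 7): arr[2]=9 > arr[7]=6
(3, 4): arr[3]=20 > arr[4]=16
(3, 5): arr[3]=20 > arr[5]=14
(3, 6): arr[3]=20 > arr[6]=10
(3, 7): arr[3]=20 > arr[7]=6
(4, 5): arr[4]=16 > arr[5]=14
(4, 6): arr[4]=16 > arr[6]=10
(4, 7): arr[4]=16 > arr[7]=6
(5, 6): arr[5]=14 > arr[6]=10
(5, 7): arr[5]=14 > arr[7]=6
(6, 7): arr[6]=10 > arr[7]=6

Total inversions: 16

The array has 16 inversion(s): (1,2), (1,4), (1,5), (1,6), (1,7), (2,7), (3,4), (3,5), (3,6), (3,7), (4,5), (4,6), (4,7), (5,6), (5,7), (6,7). Each pair (i,j) satisfies i < j and arr[i] > arr[j].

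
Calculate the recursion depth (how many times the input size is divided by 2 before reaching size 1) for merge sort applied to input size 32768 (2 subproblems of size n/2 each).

For divide and conquer with division factor 2:

Problem sizes at each level:
Level 0: 32768
Level 1: 16384
Level 2: 8192
Level 3: 4096
Level 4: 2048
Level 5: 1024
Level 6: 512
Level 7: 256
Level 8: 128
Level 9: 64
Level 10: 32
Level 11: 16
Level 12: 8
Level 13: 4
Level 14: 2
Level 15: 1

The root is level 0 and the size-1 base case is level 15 (the tree spans levels 0 through 15, i.e. 16 levels counting the root), so the depth is the number of divisions: log_2(32768) = 15

The recursion tree depth is log_2(32768) = 15. At each level, the problem size is divided by 2, so it takes 15 divisions to reduce to a base case of size 1. The algorithm makes 2 recursive calls at each level.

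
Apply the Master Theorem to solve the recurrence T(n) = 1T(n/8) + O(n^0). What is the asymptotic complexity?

Master Theorem for T(n) = 1T(n/8) + O(n^0):

a = 1, b = 8, c = 0
log_b(a) = log_8(1) = 0.0000

Case 2: c = 0 = log_8(1) = 0.0000
T(n) = O(n^0 log n) = O(log n)

For T(n) = 1T(n/8) + O(n^0): log_8(1) = 0.0000. This is Case 2 of the Master Theorem (c = log_b(a), equal work at all levels), giving O(log n).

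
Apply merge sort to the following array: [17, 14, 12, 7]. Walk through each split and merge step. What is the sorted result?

Merge sort trace:

Split: [17, 14, 12, 7] -> [17, 14] and [12, 7]
  Split: [17, 14] -> [17] and [14]
  Merge: [17] + [14] -> [14, 17]
  Split: [12, 7] -> [12] and [7]
  Merge: [12] + [7] -> [7, 12]
Merge: [14, 17] + [7, 12] -> [7, 12, 14, 17]

Final sorted array: [7, 12, 14, 17]

The merge sort proceeds by recursively splitting the array and merging sorted halves.
After all merges, the sorted array is [7, 12, 14, 17].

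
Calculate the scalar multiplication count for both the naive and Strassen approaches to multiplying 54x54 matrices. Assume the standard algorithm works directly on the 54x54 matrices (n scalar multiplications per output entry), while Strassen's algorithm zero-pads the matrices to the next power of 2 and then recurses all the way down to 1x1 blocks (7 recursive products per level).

Matrix multiplication for 54x54 matrices:

Strassen's algorithm requires power-of-2 dimensions. Pad 54x54 to 64x64 (next power of 2).

Standard algorithm: 54^3 = 157464 multiplications
Strassen's algorithm: 7^(log2(64)) = 7^6 = 117649 multiplications
Savings: 157464 - 117649 = 39815 multiplications

Standard: 157464 multiplications (54^3). Strassen: 117649 multiplications (7^6, after padding to 64x64). Strassen reduces 8 recursive multiplications to 7 at each level.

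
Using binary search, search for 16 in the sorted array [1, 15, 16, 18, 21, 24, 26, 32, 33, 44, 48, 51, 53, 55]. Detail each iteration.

Binary search for 16 in [1, 15, 16, 18, 21, 24, 26, 32, 33, 44, 48, 51, 53, 55]:

lo=0, hi=13, mid=6, arr[mid]=26 -> 26 > 16, search left half
lo=0, hi=5, mid=2, arr[mid]=16 -> Found target at index 2!

Binary search finds 16 at index 2 after 2 comparisons. The search repeatedly halves the search space by comparing with the middle element.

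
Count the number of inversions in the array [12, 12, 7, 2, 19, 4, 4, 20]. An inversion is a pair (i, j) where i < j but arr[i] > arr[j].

Finding inversions in [12, 12, 7, 2, 19, 4, 4, 20]:

(0, 2): arr[0]=12 > arr[2]=7
(0, 3): arr[0]=12 > arr[3]=2
(0, 5): arr[0]=12 > arr[5]=4
(0, 6): arr[0]=12 > arr[6]=4
(1, 2): arr[1]=12 > arr[2]=7
(1, 3): arr[1]=12 > arr[3]=2
(1, 5): arr[1]=12 > arr[5]=4
(1, 6): arr[1]=12 > arr[6]=4
(2, 3): arr[2]=7 > arr[3]=2
(2, 5): arr[2]=7 > arr[5]=4
(2, 6): arr[2]=7 > arr[6]=4
(4, 5): arr[4]=19 > arr[5]=4
(4, 6): arr[4]=19 > arr[6]=4

Total inversions: 13

The array has 13 inversion(s): (0,2), (0,3), (0,5), (0,6), (1,2), (1,3), (1,5), (1,6), (2,3), (2,5), (2,6), (4,5), (4,6). Each pair (i,j) satisfies i < j and arr[i] > arr[j].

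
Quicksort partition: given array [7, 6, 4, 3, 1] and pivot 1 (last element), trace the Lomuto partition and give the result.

Lomuto partition with pivot = 1:

Initial array: [7, 6, 4, 3, 1]

arr[0]=7 > 1: no swap
arr[1]=6 > 1: no swap
arr[2]=4 > 1: no swap
arr[3]=3 > 1: no swap

Place pivot at position 0: [1, 6, 4, 3, 7]
Pivot position: 0

After partitioning with pivot 1, the array becomes [1, 6, 4, 3, 7]. The pivot is placed at index 0. All elements to the left of the pivot are <= 1, and all elements to the right are > 1.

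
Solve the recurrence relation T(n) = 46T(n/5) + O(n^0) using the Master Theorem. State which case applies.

Master Theorem for T(n) = 46T(n/5) + O(n^0):

a = 46, b = 5, c = 0
log_b(a) = log_5(46) = 2.3789

Case 1: c = 0 < log_5(46) = 2.3789
T(n) = O(n^(log_5 46))

For T(n) = 46T(n/5) + O(n^0): log_5(46) = 2.3789. This is Case 1 of the Master Theorem (c < log_b(a), work dominated by leaves), giving O(n^(log_5 46)).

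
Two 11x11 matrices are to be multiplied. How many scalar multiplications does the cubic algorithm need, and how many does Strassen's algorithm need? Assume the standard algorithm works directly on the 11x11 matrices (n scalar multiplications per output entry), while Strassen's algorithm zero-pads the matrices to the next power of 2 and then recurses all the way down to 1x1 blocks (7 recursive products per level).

Matrix multiplication for 11x11 matrices:

Strassen's algorithm requires power-of-2 dimensions. Pad 11x11 to 16x16 (next power of 2).

Standard algorithm: 11^3 = 1331 multiplications
Strassen's algorithm: 7^(log2(16)) = 7^4 = 2401 multiplications
Difference: 1331 - 2401 = -1070 (Strassen uses MORE here due to padding overhead — for small or just-over-power-of-2 n, padding can outweigh the per-level savings)

Standard: 1331 multiplications (11^3). Strassen: 2401 multiplications (7^4, after padding to 16x16). Strassen reduces 8 recursive multiplications to 7 at each level.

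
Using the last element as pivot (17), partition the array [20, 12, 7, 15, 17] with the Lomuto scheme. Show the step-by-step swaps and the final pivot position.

Lomuto partition with pivot = 17:

Initial array: [20, 12, 7, 15, 17]

arr[0]=20 > 17: no swap
arr[1]=12 <= 17: swap with position 0, array becomes [12, 20, 7, 15, 17]
arr[2]=7 <= 17: swap with position 1, array becomes [12, 7, 20, 15, 17]
arr[3]=15 <= 17: swap with position 2, array becomes [12, 7, 15, 20, 17]

Place pivot at position 3: [12, 7, 15, 17, 20]
Pivot position: 3

After partitioning with pivot 17, the array becomes [12, 7, 15, 17, 20]. The pivot is placed at index 3. All elements to the left of the pivot are <= 17, and all elements to the right are > 17.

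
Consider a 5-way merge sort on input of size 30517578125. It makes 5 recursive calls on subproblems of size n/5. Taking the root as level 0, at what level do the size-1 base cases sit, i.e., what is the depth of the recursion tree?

For divide and conquer with division factor 5:

Problem sizes at each level:
Level 0: 30517578125
Level 1: 6103515625
Level 2: 1220703125
Level 3: 244140625
Level 4: 48828125
Level 5: 9765625
Level 6: 1953125
Level 7: 390625
Level 8: 78125
Level 9: 15625
Level 10: 3125
Level 11: 625
Level 12: 125
Level 13: 25
Level 14: 5
Level 15: 1

The root is level 0 and the size-1 base case is level 15 (the tree spans levels 0 through 15, i.e. 16 levels counting the root), so the depth is the number of divisions: log_5(30517578125) = 15

The recursion tree depth is log_5(30517578125) = 15. At each level, the problem size is divided by 5, so it takes 15 divisions to reduce to a base case of size 1. The algorithm makes 5 recursive calls at each level.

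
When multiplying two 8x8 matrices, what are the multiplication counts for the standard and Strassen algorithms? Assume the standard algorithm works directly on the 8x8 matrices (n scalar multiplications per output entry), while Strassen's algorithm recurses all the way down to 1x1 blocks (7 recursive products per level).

Matrix multiplication for 8x8 matrices:

Standard algorithm: 8^3 = 512 multiplications
Strassen's algorithm: 7^(log2(8)) = 7^3 = 343 multiplications
Savings: 512 - 343 = 169 multiplications

Standard: 512 multiplications (8^3). Strassen: 343 multiplications (7^3). Strassen reduces 8 recursive multiplications to 7 at each level.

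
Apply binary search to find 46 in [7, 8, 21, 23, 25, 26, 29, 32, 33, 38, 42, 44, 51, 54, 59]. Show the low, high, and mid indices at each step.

Binary search for 46 in [7, 8, 21, 23, 25, 26, 29, 32, 33, 38, 42, 44, 51, 54, 59]:

lo=0, hi=14, mid=7, arr[mid]=32 -> 32 < 46, search right half
lo=8, hi=14, mid=11, arr[mid]=44 -> 44 < 46, search right half
lo=12, hi=14, mid=13, arr[mid]=54 -> 54 > 46, search left half
lo=12, hi=12, mid=12, arr[mid]=51 -> 51 > 46, search left half
lo=12 > hi=11, target 46 not found

Binary search determines that 46 is not in the array after 4 comparisons. The search space was exhausted without finding the target.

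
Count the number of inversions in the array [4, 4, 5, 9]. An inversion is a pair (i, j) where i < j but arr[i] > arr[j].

Finding inversions in [4, 4, 5, 9]:


Total inversions: 0

The array has 0 inversions. It is already sorted.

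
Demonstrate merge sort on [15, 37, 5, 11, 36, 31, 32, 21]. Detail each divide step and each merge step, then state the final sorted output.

Merge sort trace:

Split: [15, 37, 5, 11, 36, 31, 32, 21] -> [15, 37, 5, 11] and [36, 31, 32, 21]
  Split: [15, 37, 5, 11] -> [15, 37] and [5, 11]
    Split: [15, 37] -> [15] and [37]
    Merge: [15] + [37] -> [15, 37]
    Split: [5, 11] -> [5] and [11]
    Merge: [5] + [11] -> [5, 11]
  Merge: [15, 37] + [5, 11] -> [5, 11, 15, 37]
  Split: [36, 31, 32, 21] -> [36, 31] and [32, 21]
    Split: [36, 31] -> [36] and [31]
    Merge: [36] + [31] -> [31, 36]
    Split: [32, 21] -> [32] and [21]
    Merge: [32] + [21] -> [21, 32]
  Merge: [31, 36] + [21, 32] -> [21, 31, 32, 36]
Merge: [5, 11, 15, 37] + [21, 31, 32, 36] -> [5, 11, 15, 21, 31, 32, 36, 37]

Final sorted array: [5, 11, 15, 21, 31, 32, 36, 37]

The merge sort proceeds by recursively splitting the array and merging sorted halves.
After all merges, the sorted array is [5, 11, 15, 21, 31, 32, 36, 37].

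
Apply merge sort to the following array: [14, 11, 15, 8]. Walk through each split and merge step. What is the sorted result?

Merge sort trace:

Split: [14, 11, 15, 8] -> [14, 11] and [15, 8]
  Split: [14, 11] -> [14] and [11]
  Merge: [14] + [11] -> [11, 14]
  Split: [15, 8] -> [15] and [8]
  Merge: [15] + [8] -> [8, 15]
Merge: [11, 14] + [8, 15] -> [8, 11, 14, 15]

Final sorted array: [8, 11, 14, 15]

The merge sort proceeds by recursively splitting the array and merging sorted halves.
After all merges, the sorted array is [8, 11, 14, 15].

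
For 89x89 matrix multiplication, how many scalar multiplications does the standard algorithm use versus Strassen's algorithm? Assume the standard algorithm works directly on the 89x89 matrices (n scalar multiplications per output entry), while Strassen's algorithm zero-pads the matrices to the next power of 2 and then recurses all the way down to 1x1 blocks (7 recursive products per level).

Matrix multiplication for 89x89 matrices:

Strassen's algorithm requires power-of-2 dimensions. Pad 89x89 to 128x128 (next power of 2).

Standard algorithm: 89^3 = 704969 multiplications
Strassen's algorithm: 7^(log2(128)) = 7^7 = 823543 multiplications
Difference: 704969 - 823543 = -118574 (Strassen uses MORE here due to padding overhead — for small or just-over-power-of-2 n, padding can outweigh the per-level savings)

Standard: 704969 multiplications (89^3). Strassen: 823543 multiplications (7^7, after padding to 128x128). Strassen reduces 8 recursive multiplications to 7 at each level.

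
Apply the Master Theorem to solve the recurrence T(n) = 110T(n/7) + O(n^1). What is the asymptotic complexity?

Master Theorem for T(n) = 110T(n/7) + O(n^1):

a = 110, b = 7, c = 1
log_b(a) = log_7(110) = 2.4156

Case 1: c = 1 < log_7(110) = 2.4156
T(n) = O(n^(log_7 110))

For T(n) = 110T(n/7) + O(n^1): log_7(110) = 2.4156. This is Case 1 of the Master Theorem (c < log_b(a), work dominated by leaves), giving O(n^(log_7 110)).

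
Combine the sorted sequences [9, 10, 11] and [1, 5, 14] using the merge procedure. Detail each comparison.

Merging process:

Compare 9 vs 1: take 1 from right. Merged: [1]
Compare 9 vs 5: take 5 from right. Merged: [1, 5]
Compare 9 vs 14: take 9 from left. Merged: [1, 5, 9]
Compare 10 vs 14: take 10 from left. Merged: [1, 5, 9, 10]
Compare 11 vs 14: take 11 from left. Merged: [1, 5, 9, 10, 11]
Append remaining from right: [14]. Merged: [1, 5, 9, 10, 11, 14]

Final merged array: [1, 5, 9, 10, 11, 14]
Total comparisons: 5

The merged array is [1, 5, 9, 10, 11, 14], requiring 5 comparisons. The merge step runs in O(n) time where n is the total number of elements.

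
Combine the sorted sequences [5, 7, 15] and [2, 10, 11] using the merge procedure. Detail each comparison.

Merging process:

Compare 5 vs 2: take 2 from right. Merged: [2]
Compare 5 vs 10: take 5 from left. Merged: [2, 5]
Compare 7 vs 10: take 7 from left. Merged: [2, 5, 7]
Compare 15 vs 10: take 10 from right. Merged: [2, 5, 7, 10]
Compare 15 vs 11: take 11 from right. Merged: [2, 5, 7, 10, 11]
Append remaining from left: [15]. Merged: [2, 5, 7, 10, 11, 15]

Final merged array: [2, 5, 7, 10, 11, 15]
Total comparisons: 5

The merged array is [2, 5, 7, 10, 11, 15], requiring 5 comparisons. The merge step runs in O(n) time where n is the total number of elements.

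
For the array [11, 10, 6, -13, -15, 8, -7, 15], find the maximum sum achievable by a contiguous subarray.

Using Kadane's algorithm on [11, 10, 6, -13, -15, 8, -7, 15]:

Scanning through the array:
Position 1 (value 10): max_ending_here = 21, max_so_far = 21
Position 2 (value 6): max_ending_here = 27, max_so_far = 27
Position 3 (value -13): max_ending_here = 14, max_so_far = 27
Position 4 (value -15): max_ending_here = -1, max_so_far = 27
Position 5 (value 8): max_ending_here = 8, max_so_far = 27
Position 6 (value -7): max_ending_here = 1, max_so_far = 27
Position 7 (value 15): max_ending_here = 16, max_so_far = 27

Maximum subarray: [11, 10, 6]
Maximum sum: 27

The maximum subarray is [11, 10, 6] with sum 27. This subarray runs from index 0 to index 2.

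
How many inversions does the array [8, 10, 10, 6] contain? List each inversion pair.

Finding inversions in [8, 10, 10, 6]:

(0, 3): arr[0]=8 > arr[3]=6
(1, 3): arr[1]=10 > arr[3]=6
(2, 3): arr[2]=10 > arr[3]=6

Total inversions: 3

The array has 3 inversion(s): (0,3), (1,3), (2,3). Each pair (i,j) satisfies i < j and arr[i] > arr[j].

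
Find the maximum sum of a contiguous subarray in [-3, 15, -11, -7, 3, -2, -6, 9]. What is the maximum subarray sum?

Using Kadane's algorithm on [-3, 15, -11, -7, 3, -2, -6, 9]:

Scanning through the array:
Position 1 (value 15): max_ending_here = 15, max_so_far = 15
Position 2 (value -11): max_ending_here = 4, max_so_far = 15
Position 3 (value -7): max_ending_here = -3, max_so_far = 15
Position 4 (value 3): max_ending_here = 3, max_so_far = 15
Position 5 (value -2): max_ending_here = 1, max_so_far = 15
Position 6 (value -6): max_ending_here = -5, max_so_far = 15
Position 7 (value 9): max_ending_here = 9, max_so_far = 15

Maximum subarray: [15]
Maximum sum: 15

The maximum subarray is [15] with sum 15. This subarray runs from index 1 to index 1.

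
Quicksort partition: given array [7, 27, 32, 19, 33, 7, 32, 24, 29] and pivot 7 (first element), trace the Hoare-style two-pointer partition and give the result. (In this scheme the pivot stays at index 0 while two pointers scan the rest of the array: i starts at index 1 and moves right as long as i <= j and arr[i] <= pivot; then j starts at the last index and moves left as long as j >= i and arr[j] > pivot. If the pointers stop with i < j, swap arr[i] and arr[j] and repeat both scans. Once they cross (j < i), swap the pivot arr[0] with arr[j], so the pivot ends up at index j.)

Hoare-style two-pointer partition with pivot = 7:

Initial array: [7, 27, 32, 19, 33, 7, 32, 24, 29]

Pointers start at i = 1, j = 8.
i stops at index 1 (arr[1]=27 > 7), j stops at index 5 (arr[5]=7 <= 7): swap arr[1] and arr[5], array becomes [7, 7, 32, 19, 33, 27, 32, 24, 29]
i ends at 2, j ends at 1: the pointers have crossed (j < i), so scanning stops.

Swap pivot arr[0] with arr[1] to place pivot at position 1: [7, 7, 32, 19, 33, 27, 32, 24, 29]
Pivot position: 1

After partitioning with pivot 7, the array becomes [7, 7, 32, 19, 33, 27, 32, 24, 29]. The pivot is placed at index 1. All elements to the left of the pivot are <= 7, and all elements to the right are > 7.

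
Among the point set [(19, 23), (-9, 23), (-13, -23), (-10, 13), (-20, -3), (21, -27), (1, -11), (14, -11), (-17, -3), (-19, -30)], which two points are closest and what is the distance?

Computing all pairwise distances among 10 points:

d((19, 23), (-9, 23)) = 28.0
d((19, 23), (-13, -23)) = 56.0357
d((19, 23), (-10, 13)) = 30.6757
d((19, 23), (-20, -3)) = 46.8722
d((19, 23), (21, -27)) = 50.04
d((19, 23), (1, -11)) = 38.4708
d((19, 23), (14, -11)) = 34.3657
d((19, 23), (-17, -3)) = 44.4072
d((19, 23), (-19, -30)) = 65.215
d((-9, 23), (-13, -23)) = 46.1736
d((-9, 23), (-10, 13)) = 10.0499
d((-9, 23), (-20, -3)) = 28.2312
d((-9, 23), (21, -27)) = 58.3095
d((-9, 23), (1, -11)) = 35.4401
d((-9, 23), (14, -11)) = 41.0488
d((-9, 23), (-17, -3)) = 27.2029
d((-9, 23), (-19, -30)) = 53.9351
d((-13, -23), (-10, 13)) = 36.1248
d((-13, -23), (-20, -3)) = 21.1896
d((-13, -23), (21, -27)) = 34.2345
d((-13, -23), (1, -11)) = 18.4391
d((-13, -23), (14, -11)) = 29.5466
d((-13, -23), (-17, -3)) = 20.3961
d((-13, -23), (-19, -30)) = 9.2195
d((-10, 13), (-20, -3)) = 18.868
d((-10, 13), (21, -27)) = 50.6063
d((-10, 13), (1, -11)) = 26.4008
d((-10, 13), (14, -11)) = 33.9411
d((-10, 13), (-17, -3)) = 17.4642
d((-10, 13), (-19, -30)) = 43.9318
d((-20, -3), (21, -27)) = 47.5079
d((-20, -3), (1, -11)) = 22.4722
d((-20, -3), (14, -11)) = 34.9285
d((-20, -3), (-17, -3)) = 3.0 <-- minimum
d((-20, -3), (-19, -30)) = 27.0185
d((21, -27), (1, -11)) = 25.6125
d((21, -27), (14, -11)) = 17.4642
d((21, -27), (-17, -3)) = 44.9444
d((21, -27), (-19, -30)) = 40.1123
d((1, -11), (14, -11)) = 13.0
d((1, -11), (-17, -3)) = 19.6977
d((1, -11), (-19, -30)) = 27.5862
d((14, -11), (-17, -3)) = 32.0156
d((14, -11), (-19, -30)) = 38.0789
d((-17, -3), (-19, -30)) = 27.074

Closest pair: (-20, -3) and (-17, -3) with distance 3.0

The closest pair is (-20, -3) and (-17, -3) with Euclidean distance 3.0. For 10 points, brute-force pairwise comparison is shown above. For large n, the divide-and-conquer algorithm (sort by x, recurse on halves, check the dividing strip) achieves O(n log n).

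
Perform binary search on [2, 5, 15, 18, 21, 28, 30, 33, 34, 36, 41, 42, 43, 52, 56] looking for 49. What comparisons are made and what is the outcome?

Binary search for 49 in [2, 5, 15, 18, 21, 28, 30, 33, 34, 36, 41, 42, 43, 52, 56]:

lo=0, hi=14, mid=7, arr[mid]=33 -> 33 < 49, search right half
lo=8, hi=14, mid=11, arr[mid]=42 -> 42 < 49, search right half
lo=12, hi=14, mid=13, arr[mid]=52 -> 52 > 49, search left half
lo=12, hi=12, mid=12, arr[mid]=43 -> 43 < 49, search right half
lo=13 > hi=12, target 49 not found

Binary search determines that 49 is not in the array after 4 comparisons. The search space was exhausted without finding the target.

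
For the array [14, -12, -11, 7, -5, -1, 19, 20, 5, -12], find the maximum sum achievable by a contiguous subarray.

Using Kadane's algorithm on [14, -12, -11, 7, -5, -1, 19, 20, 5, -12]:

Scanning through the array:
Position 1 (value -12): max_ending_here = 2, max_so_far = 14
Position 2 (value -11): max_ending_here = -9, max_so_far = 14
Position 3 (value 7): max_ending_here = 7, max_so_far = 14
Position 4 (value -5): max_ending_here = 2, max_so_far = 14
Position 5 (value -1): max_ending_here = 1, max_so_far = 14
Position 6 (value 19): max_ending_here = 20, max_so_far = 20
Position 7 (value 20): max_ending_here = 40, max_so_far = 40
Position 8 (value 5): max_ending_here = 45, max_so_far = 45
Position 9 (value -12): max_ending_here = 33, max_so_far = 45

Maximum subarray: [7, -5, -1, 19, 20, 5]
Maximum sum: 45

The maximum subarray is [7, -5, -1, 19, 20, 5] with sum 45. This subarray runs from index 3 to index 8.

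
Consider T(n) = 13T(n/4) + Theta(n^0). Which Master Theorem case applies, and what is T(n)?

Master Theorem for T(n) = 13T(n/4) + O(n^0):

a = 13, b = 4, c = 0
log_b(a) = log_4(13) = 1.8502

Case 1: c = 0 < log_4(13) = 1.8502
T(n) = O(n^(log_4 13))

For T(n) = 13T(n/4) + O(n^0): log_4(13) = 1.8502. This is Case 1 of the Master Theorem (c < log_b(a), work dominated by leaves), giving O(n^(log_4 13)).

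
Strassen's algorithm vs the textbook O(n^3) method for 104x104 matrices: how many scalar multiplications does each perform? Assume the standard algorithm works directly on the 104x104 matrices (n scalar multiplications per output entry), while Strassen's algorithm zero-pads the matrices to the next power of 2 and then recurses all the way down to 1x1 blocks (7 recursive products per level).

Matrix multiplication for 104x104 matrices:

Strassen's algorithm requires power-of-2 dimensions. Pad 104x104 to 128x128 (next power of 2).

Standard algorithm: 104^3 = 1124864 multiplications
Strassen's algorithm: 7^(log2(128)) = 7^7 = 823543 multiplications
Savings: 1124864 - 823543 = 301321 multiplications

Standard: 1124864 multiplications (104^3). Strassen: 823543 multiplications (7^7, after padding to 128x128). Strassen reduces 8 recursive multiplications to 7 at each level.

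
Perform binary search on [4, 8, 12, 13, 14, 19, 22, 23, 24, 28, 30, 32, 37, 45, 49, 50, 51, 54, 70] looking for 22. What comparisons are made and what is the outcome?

Binary search for 22 in [4, 8, 12, 13, 14, 19, 22, 23, 24, 28, 30, 32, 37, 45, 49, 50, 51, 54, 70]:

lo=0, hi=18, mid=9, arr[mid]=28 -> 28 > 22, search left half
lo=0, hi=8, mid=4, arr[mid]=14 -> 14 < 22, search right half
lo=5, hi=8, mid=6, arr[mid]=22 -> Found target at index 6!

Binary search finds 22 at index 6 after 3 comparisons. The search repeatedly halves the search space by comparing with the middle element.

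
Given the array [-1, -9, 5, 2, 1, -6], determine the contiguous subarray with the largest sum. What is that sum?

Using Kadane's algorithm on [-1, -9, 5, 2, 1, -6]:

Scanning through the array:
Position 1 (value -9): max_ending_here = -9, max_so_far = -1
Position 2 (value 5): max_ending_here = 5, max_so_far = 5
Position 3 (value 2): max_ending_here = 7, max_so_far = 7
Position 4 (value 1): max_ending_here = 8, max_so_far = 8
Position 5 (value -6): max_ending_here = 2, max_so_far = 8

Maximum subarray: [5, 2, 1]
Maximum sum: 8

The maximum subarray is [5, 2, 1] with sum 8. This subarray runs from index 2 to index 4.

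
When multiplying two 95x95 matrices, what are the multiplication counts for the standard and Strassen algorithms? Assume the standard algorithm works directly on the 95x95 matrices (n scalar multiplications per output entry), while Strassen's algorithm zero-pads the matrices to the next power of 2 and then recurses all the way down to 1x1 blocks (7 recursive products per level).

Matrix multiplication for 95x95 matrices:

Strassen's algorithm requires power-of-2 dimensions. Pad 95x95 to 128x128 (next power of 2).

Standard algorithm: 95^3 = 857375 multiplications
Strassen's algorithm: 7^(log2(128)) = 7^7 = 823543 multiplications
Savings: 857375 - 823543 = 33832 multiplications

Standard: 857375 multiplications (95^3). Strassen: 823543 multiplications (7^7, after padding to 128x128). Strassen reduces 8 recursive multiplications to 7 at each level.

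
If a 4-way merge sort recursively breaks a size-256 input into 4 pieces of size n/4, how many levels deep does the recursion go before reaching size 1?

For divide and conquer with division factor 4:

Problem sizes at each level:
Level 0: 256
Level 1: 64
Level 2: 16
Level 3: 4
Level 4: 1

The root is level 0 and the size-1 base case is level 4 (the tree spans levels 0 through 4, i.e. 5 levels counting the root), so the depth is the number of divisions: log_4(256) = 4

The recursion tree depth is log_4(256) = 4. At each level, the problem size is divided by 4, so it takes 4 divisions to reduce to a base case of size 1. The algorithm makes 4 recursive calls at each level.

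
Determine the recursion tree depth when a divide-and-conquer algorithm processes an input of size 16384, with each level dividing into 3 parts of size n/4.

For divide and conquer with division factor 4:

Problem sizes at each level:
Level 0: 16384
Level 1: 4096
Level 2: 1024
Level 3: 256
Level 4: 64
Level 5: 16
Level 6: 4
Level 7: 1

The root is level 0 and the size-1 base case is level 7 (the tree spans levels 0 through 7, i.e. 8 levels counting the root), so the depth is the number of divisions: log_4(16384) = 7

The recursion tree depth is log_4(16384) = 7. At each level, the problem size is divided by 4, so it takes 7 divisions to reduce to a base case of size 1. The algorithm makes 3 recursive calls at each level.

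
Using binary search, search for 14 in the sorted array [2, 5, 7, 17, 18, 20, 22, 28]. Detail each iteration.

Binary search for 14 in [2, 5, 7, 17, 18, 20, 22, 28]:

lo=0, hi=7, mid=3, arr[mid]=17 -> 17 > 14, search left half
lo=0, hi=2, mid=1, arr[mid]=5 -> 5 < 14, search right half
lo=2, hi=2, mid=2, arr[mid]=7 -> 7 < 14, search right half
lo=3 > hi=2, target 14 not found

Binary search determines that 14 is not in the array after 3 comparisons. The search space was exhausted without finding the target.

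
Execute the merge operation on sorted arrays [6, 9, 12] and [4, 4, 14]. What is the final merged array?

Merging process:

Compare 6 vs 4: take 4 from right. Merged: [4]
Compare 6 vs 4: take 4 from right. Merged: [4, 4]
Compare 6 vs 14: take 6 from left. Merged: [4, 4, 6]
Compare 9 vs 14: take 9 from left. Merged: [4, 4, 6, 9]
Compare 12 vs 14: take 12 from left. Merged: [4, 4, 6, 9, 12]
Append remaining from right: [14]. Merged: [4, 4, 6, 9, 12, 14]

Final merged array: [4, 4, 6, 9, 12, 14]
Total comparisons: 5

The merged array is [4, 4, 6, 9, 12, 14], requiring 5 comparisons. The merge step runs in O(n) time where n is the total number of elements.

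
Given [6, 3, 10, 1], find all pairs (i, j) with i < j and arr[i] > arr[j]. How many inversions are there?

Finding inversions in [6, 3, 10, 1]:

(0, 1): arr[0]=6 > arr[1]=3
(0, 3): arr[0]=6 > arr[3]=1
(1, 3): arr[1]=3 > arr[3]=1
(2, 3): arr[2]=10 > arr[3]=1

Total inversions: 4

The array has 4 inversion(s): (0,1), (0,3), (1,3), (2,3). Each pair (i,j) satisfies i < j and arr[i] > arr[j].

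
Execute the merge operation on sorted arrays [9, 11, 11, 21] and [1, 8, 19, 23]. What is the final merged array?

Merging process:

Compare 9 vs 1: take 1 from right. Merged: [1]
Compare 9 vs 8: take 8 from right. Merged: [1, 8]
Compare 9 vs 19: take 9 from left. Merged: [1, 8, 9]
Compare 11 vs 19: take 11 from left. Merged: [1, 8, 9, 11]
Compare 11 vs 19: take 11 from left. Merged: [1, 8, 9, 11, 11]
Compare 21 vs 19: take 19 from right. Merged: [1, 8, 9, 11, 11, 19]
Compare 21 vs 23: take 21 from left. Merged: [1, 8, 9, 11, 11, 19, 21]
Append remaining from right: [23]. Merged: [1, 8, 9, 11, 11, 19, 21, 23]

Final merged array: [1, 8, 9, 11, 11, 19, 21, 23]
Total comparisons: 7

The merged array is [1, 8, 9, 11, 11, 19, 21, 23], requiring 7 comparisons. The merge step runs in O(n) time where n is the total number of elements.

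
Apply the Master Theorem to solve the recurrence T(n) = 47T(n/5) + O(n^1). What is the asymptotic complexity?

Master Theorem for T(n) = 47T(n/5) + O(n^1):

a = 47, b = 5, c = 1
log_b(a) = log_5(47) = 2.3922

Case 1: c = 1 < log_5(47) = 2.3922
T(n) = O(n^(log_5 47))

For T(n) = 47T(n/5) + O(n^1): log_5(47) = 2.3922. This is Case 1 of the Master Theorem (c < log_b(a), work dominated by leaves), giving O(n^(log_5 47)).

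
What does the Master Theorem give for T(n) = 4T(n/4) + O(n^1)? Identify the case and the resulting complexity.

Master Theorem for T(n) = 4T(n/4) + O(n^1):

a = 4, b = 4, c = 1
log_b(a) = log_4(4) = 1.0000

Case 2: c = 1 = log_4(4) = 1.0000
T(n) = O(n^1 log n) = O(n log n)

For T(n) = 4T(n/4) + O(n^1): log_4(4) = 1.0000. This is Case 2 of the Master Theorem (c = log_b(a), equal work at all levels), giving O(n log n).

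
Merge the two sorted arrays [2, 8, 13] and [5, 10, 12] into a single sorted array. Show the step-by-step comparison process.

Merging process:

Compare 2 vs 5: take 2 from left. Merged: [2]
Compare 8 vs 5: take 5 from right. Merged: [2, 5]
Compare 8 vs 10: take 8 from left. Merged: [2, 5, 8]
Compare 13 vs 10: take 10 from right. Merged: [2, 5, 8, 10]
Compare 13 vs 12: take 12 from right. Merged: [2, 5, 8, 10, 12]
Append remaining from left: [13]. Merged: [2, 5, 8, 10, 12, 13]

Final merged array: [2, 5, 8, 10, 12, 13]
Total comparisons: 5

The merged array is [2, 5, 8, 10, 12, 13], requiring 5 comparisons. The merge step runs in O(n) time where n is the total number of elements.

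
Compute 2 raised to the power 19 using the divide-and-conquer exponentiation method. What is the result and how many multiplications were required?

Computing 2^19 by squaring (build up from 2^1; each line after the first costs one multiplication):

2^1 = 2
2^2 = (2^1)^2 = 2^2 = 4
2^4 = (2^2)^2 = 4^2 = 16
2^8 = (2^4)^2 = 16^2 = 256
2^9 = 2 * 2^8 = 2 * 256 = 512
2^18 = (2^9)^2 = 512^2 = 262144
2^19 = 2 * 2^18 = 2 * 262144 = 524288

Result: 524288
Multiplications needed: 6 (6 lines after 2^1)

2^19 = 524288. Using exponentiation by squaring, this requires 6 multiplications. The key idea: if the exponent is even, square the half-power; if odd, multiply by the base once.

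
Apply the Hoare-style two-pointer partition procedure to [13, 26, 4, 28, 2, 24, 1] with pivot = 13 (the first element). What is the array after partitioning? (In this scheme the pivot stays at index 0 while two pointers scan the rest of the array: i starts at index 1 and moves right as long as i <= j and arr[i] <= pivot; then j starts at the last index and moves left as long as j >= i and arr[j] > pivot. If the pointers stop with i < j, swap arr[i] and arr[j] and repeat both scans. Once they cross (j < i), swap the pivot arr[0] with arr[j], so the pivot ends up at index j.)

Hoare-style two-pointer partition with pivot = 13:

Initial array: [13, 26, 4, 28, 2, 24, 1]

Pointers start at i = 1, j = 6.
i stops at index 1 (arr[1]=26 > 13), j stops at index 6 (arr[6]=1 <= 13): swap arr[1] and arr[6], array becomes [13, 1, 4, 28, 2, 24, 26]
i stops at index 3 (arr[3]=28 > 13), j stops at index 4 (arr[4]=2 <= 13): swap arr[3] and arr[4], array becomes [13, 1, 4, 2, 28, 24, 26]
i ends at 4, j ends at 3: the pointers have crossed (j < i), so scanning stops.

Swap pivot arr[0] with arr[3] to place pivot at position 3: [2, 1, 4, 13, 28, 24, 26]
Pivot position: 3

After partitioning with pivot 13, the array becomes [2, 1, 4, 13, 28, 24, 26]. The pivot is placed at index 3. All elements to the left of the pivot are <= 13, and all elements to the right are > 13.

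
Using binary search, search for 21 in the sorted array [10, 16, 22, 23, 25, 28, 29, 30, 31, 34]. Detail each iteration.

Binary search for 21 in [10, 16, 22, 23, 25, 28, 29, 30, 31, 34]:

lo=0, hi=9, mid=4, arr[mid]=25 -> 25 > 21, search left half
lo=0, hi=3, mid=1, arr[mid]=16 -> 16 < 21, search right half
lo=2, hi=3, mid=2, arr[mid]=22 -> 22 > 21, search left half
lo=2 > hi=1, target 21 not found

Binary search determines that 21 is not in the array after 3 comparisons. The search space was exhausted without finding the target.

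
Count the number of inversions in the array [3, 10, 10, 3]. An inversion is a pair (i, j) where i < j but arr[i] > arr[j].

Finding inversions in [3, 10, 10, 3]:

(1, 3): arr[1]=10 > arr[3]=3
(2, 3): arr[2]=10 > arr[3]=3

Total inversions: 2

The array has 2 inversion(s): (1,3), (2,3). Each pair (i,j) satisfies i < j and arr[i] > arr[j].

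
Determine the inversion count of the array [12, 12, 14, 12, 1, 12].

Finding inversions in [12, 12, 14, 12, 1, 12]:

(0, 4): arr[0]=12 > arr[4]=1
(1, 4): arr[1]=12 > arr[4]=1
(2, 3): arr[2]=14 > arr[3]=12
(2, 4): arr[2]=14 > arr[4]=1
(2, 5): arr[2]=14 > arr[5]=12
(3, 4): arr[3]=12 > arr[4]=1

Total inversions: 6

The array has 6 inversion(s): (0,4), (1,4), (2,3), (2,4), (2,5), (3,4). Each pair (i,j) satisfies i < j and arr[i] > arr[j].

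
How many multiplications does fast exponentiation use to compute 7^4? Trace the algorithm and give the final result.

Computing 7^4 by squaring (build up from 7^1; each line after the first costs one multiplication):

7^1 = 7
7^2 = (7^1)^2 = 7^2 = 49
7^4 = (7^2)^2 = 49^2 = 2401

Result: 2401
Multiplications needed: 2 (2 lines after 7^1)

7^4 = 2401. Using exponentiation by squaring, this requires 2 multiplications. The key idea: if the exponent is even, square the half-power; if odd, multiply by the base once.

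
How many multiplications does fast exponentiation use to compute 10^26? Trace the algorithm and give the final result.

Computing 10^26 by squaring (build up from 10^1; each line after the first costs one multiplication):

10^1 = 10
10^2 = (10^1)^2 = 10^2 = 100
10^3 = 10 * 10^2 = 10 * 100 = 1000
10^6 = (10^3)^2 = 1000^2 = 1000000
10^12 = (10^6)^2 = 1000000^2 = 1000000000000
10^13 = 10 * 10^12 = 10 * 1000000000000 = 10000000000000
10^26 = (10^13)^2 = 10000000000000^2 = 100000000000000000000000000

Result: 100000000000000000000000000
Multiplications needed: 6 (6 lines after 10^1)

10^26 = 100000000000000000000000000. Using exponentiation by squaring, this requires 6 multiplications. The key idea: if the exponent is even, square the half-power; if odd, multiply by the base once.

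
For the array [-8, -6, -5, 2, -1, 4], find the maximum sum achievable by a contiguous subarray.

Using Kadane's algorithm on [-8, -6, -5, 2, -1, 4]:

Scanning through the array:
Position 1 (value -6): max_ending_here = -6, max_so_far = -6
Position 2 (value -5): max_ending_here = -5, max_so_far = -5
Position 3 (value 2): max_ending_here = 2, max_so_far = 2
Position 4 (value -1): max_ending_here = 1, max_so_far = 2
Position 5 (value 4): max_ending_here = 5, max_so_far = 5

Maximum subarray: [2, -1, 4]
Maximum sum: 5

The maximum subarray is [2, -1, 4] with sum 5. This subarray runs from index 3 to index 5.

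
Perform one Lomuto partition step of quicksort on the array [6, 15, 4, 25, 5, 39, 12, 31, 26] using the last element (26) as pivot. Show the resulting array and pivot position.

Lomuto partition with pivot = 26:

Initial array: [6, 15, 4, 25, 5, 39, 12, 31, 26]

arr[0]=6 <= 26: swap with position 0, array becomes [6, 15, 4, 25, 5, 39, 12, 31, 26]
arr[1]=15 <= 26: swap with position 1, array becomes [6, 15, 4, 25, 5, 39, 12, 31, 26]
arr[2]=4 <= 26: swap with position 2, array becomes [6, 15, 4, 25, 5, 39, 12, 31, 26]
arr[3]=25 <= 26: swap with position 3, array becomes [6, 15, 4, 25, 5, 39, 12, 31, 26]
arr[4]=5 <= 26: swap with position 4, array becomes [6, 15, 4, 25, 5, 39, 12, 31, 26]
arr[5]=39 > 26: no swap
arr[6]=12 <= 26: swap with position 5, array becomes [6, 15, 4, 25, 5, 12, 39, 31, 26]
arr[7]=31 > 26: no swap

Place pivot at position 6: [6, 15, 4, 25, 5, 12, 26, 31, 39]
Pivot position: 6

After partitioning with pivot 26, the array becomes [6, 15, 4, 25, 5, 12, 26, 31, 39]. The pivot is placed at index 6. All elements to the left of the pivot are <= 26, and all elements to the right are > 26.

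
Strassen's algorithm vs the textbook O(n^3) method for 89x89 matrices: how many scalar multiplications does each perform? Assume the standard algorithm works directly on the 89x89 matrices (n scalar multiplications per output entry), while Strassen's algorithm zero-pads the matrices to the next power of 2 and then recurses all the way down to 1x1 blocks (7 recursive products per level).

Matrix multiplication for 89x89 matrices:

Strassen's algorithm requires power-of-2 dimensions. Pad 89x89 to 128x128 (next power of 2).

Standard algorithm: 89^3 = 704969 multiplications
Strassen's algorithm: 7^(log2(128)) = 7^7 = 823543 multiplications
Difference: 704969 - 823543 = -118574 (Strassen uses MORE here due to padding overhead — for small or just-over-power-of-2 n, padding can outweigh the per-level savings)

Standard: 704969 multiplications (89^3). Strassen: 823543 multiplications (7^7, after padding to 128x128). Strassen reduces 8 recursive multiplications to 7 at each level.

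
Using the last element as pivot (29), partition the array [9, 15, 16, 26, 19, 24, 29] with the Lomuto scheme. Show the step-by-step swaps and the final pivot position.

Lomuto partition with pivot = 29:

Initial array: [9, 15, 16, 26, 19, 24, 29]

arr[0]=9 <= 29: swap with position 0, array becomes [9, 15, 16, 26, 19, 24, 29]
arr[1]=15 <= 29: swap with position 1, array becomes [9, 15, 16, 26, 19, 24, 29]
arr[2]=16 <= 29: swap with position 2, array becomes [9, 15, 16, 26, 19, 24, 29]
arr[3]=26 <= 29: swap with position 3, array becomes [9, 15, 16, 26, 19, 24, 29]
arr[4]=19 <= 29: swap with position 4, array becomes [9, 15, 16, 26, 19, 24, 29]
arr[5]=24 <= 29: swap with position 5, array becomes [9, 15, 16, 26, 19, 24, 29]

Place pivot at position 6: [9, 15, 16, 26, 19, 24, 29]
Pivot position: 6

After partitioning with pivot 29, the array becomes [9, 15, 16, 26, 19, 24, 29]. The pivot is placed at index 6. All elements to the left of the pivot are <= 29, and all elements to the right are > 29.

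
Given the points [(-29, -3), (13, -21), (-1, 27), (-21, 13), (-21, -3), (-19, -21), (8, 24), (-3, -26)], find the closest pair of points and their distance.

Computing all pairwise distances among 8 points:

d((-29, -3), (13, -21)) = 45.6946
d((-29, -3), (-1, 27)) = 41.0366
d((-29, -3), (-21, 13)) = 17.8885
d((-29, -3), (-21, -3)) = 8.0 <-- minimum
d((-29, -3), (-19, -21)) = 20.5913
d((-29, -3), (8, 24)) = 45.8039
d((-29, -3), (-3, -26)) = 34.7131
d((13, -21), (-1, 27)) = 50.0
d((13, -21), (-21, 13)) = 48.0833
d((13, -21), (-21, -3)) = 38.4708
d((13, -21), (-19, -21)) = 32.0
d((13, -21), (8, 24)) = 45.2769
d((13, -21), (-3, -26)) = 16.7631
d((-1, 27), (-21, 13)) = 24.4131
d((-1, 27), (-21, -3)) = 36.0555
d((-1, 27), (-19, -21)) = 51.264
d((-1, 27), (8, 24)) = 9.4868
d((-1, 27), (-3, -26)) = 53.0377
d((-21, 13), (-21, -3)) = 16.0
d((-21, 13), (-19, -21)) = 34.0588
d((-21, 13), (8, 24)) = 31.0161
d((-21, 13), (-3, -26)) = 42.9535
d((-21, -3), (-19, -21)) = 18.1108
d((-21, -3), (8, 24)) = 39.6232
d((-21, -3), (-3, -26)) = 29.2062
d((-19, -21), (8, 24)) = 52.4786
d((-19, -21), (-3, -26)) = 16.7631
d((8, 24), (-3, -26)) = 51.1957

Closest pair: (-29, -3) and (-21, -3) with distance 8.0

The closest pair is (-29, -3) and (-21, -3) with Euclidean distance 8.0. For 8 points, brute-force pairwise comparison is shown above. For large n, the divide-and-conquer algorithm (sort by x, recurse on halves, check the dividing strip) achieves O(n log n).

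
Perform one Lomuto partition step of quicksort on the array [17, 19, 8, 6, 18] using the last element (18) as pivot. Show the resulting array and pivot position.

Lomuto partition with pivot = 18:

Initial array: [17, 19, 8, 6, 18]

arr[0]=17 <= 18: swap with position 0, array becomes [17, 19, 8, 6, 18]
arr[1]=19 > 18: no swap
arr[2]=8 <= 18: swap with position 1, array becomes [17, 8, 19, 6, 18]
arr[3]=6 <= 18: swap with position 2, array becomes [17, 8, 6, 19, 18]

Place pivot at position 3: [17, 8, 6, 18, 19]
Pivot position: 3

After partitioning with pivot 18, the array becomes [17, 8, 6, 18, 19]. The pivot is placed at index 3. All elements to the left of the pivot are <= 18, and all elements to the right are > 18.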